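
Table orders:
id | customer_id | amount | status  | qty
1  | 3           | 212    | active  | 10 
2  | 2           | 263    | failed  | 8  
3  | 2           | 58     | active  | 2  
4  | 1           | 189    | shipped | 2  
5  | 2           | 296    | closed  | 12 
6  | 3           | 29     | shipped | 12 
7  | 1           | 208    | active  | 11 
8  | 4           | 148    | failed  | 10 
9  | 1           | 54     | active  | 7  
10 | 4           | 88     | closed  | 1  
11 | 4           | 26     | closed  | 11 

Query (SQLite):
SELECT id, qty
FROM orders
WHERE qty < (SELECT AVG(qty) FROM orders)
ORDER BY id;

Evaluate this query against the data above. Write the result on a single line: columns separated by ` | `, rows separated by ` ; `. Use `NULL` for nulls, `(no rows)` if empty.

3 | 2 ; 4 | 2 ; 9 | 7 ; 10 | 1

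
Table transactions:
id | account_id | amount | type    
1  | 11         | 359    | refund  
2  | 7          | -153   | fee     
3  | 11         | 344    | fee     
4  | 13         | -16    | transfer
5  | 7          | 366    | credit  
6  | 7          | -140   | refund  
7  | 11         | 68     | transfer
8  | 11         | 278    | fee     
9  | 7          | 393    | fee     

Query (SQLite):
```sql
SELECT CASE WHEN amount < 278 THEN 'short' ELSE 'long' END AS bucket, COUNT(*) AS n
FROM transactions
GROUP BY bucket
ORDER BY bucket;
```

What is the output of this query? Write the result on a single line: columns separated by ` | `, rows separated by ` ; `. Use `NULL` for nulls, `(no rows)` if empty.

Bucket rows by amount < 278 → 'short' else 'long'; count each bucket.

long | 5 ; short | 4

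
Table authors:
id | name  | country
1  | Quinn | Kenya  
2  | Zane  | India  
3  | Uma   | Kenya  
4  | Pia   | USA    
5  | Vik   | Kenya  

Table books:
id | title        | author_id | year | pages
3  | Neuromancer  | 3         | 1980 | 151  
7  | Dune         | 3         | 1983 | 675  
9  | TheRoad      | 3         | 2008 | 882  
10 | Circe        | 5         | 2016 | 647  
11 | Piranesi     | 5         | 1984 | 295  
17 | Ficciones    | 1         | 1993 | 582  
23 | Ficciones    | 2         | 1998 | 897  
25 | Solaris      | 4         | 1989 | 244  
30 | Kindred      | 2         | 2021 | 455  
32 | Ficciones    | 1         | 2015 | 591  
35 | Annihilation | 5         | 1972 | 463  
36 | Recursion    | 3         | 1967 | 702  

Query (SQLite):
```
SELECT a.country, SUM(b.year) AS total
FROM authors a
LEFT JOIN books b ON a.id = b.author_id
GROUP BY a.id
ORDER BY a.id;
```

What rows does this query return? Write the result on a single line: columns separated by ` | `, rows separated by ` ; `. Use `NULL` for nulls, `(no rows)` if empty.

LEFT JOIN keeps every authors row; unmatched ones get NULL for books columns.
Group by authors.id and compute SUM(b.year). SUM over an all-NULL group is NULL.
  1: ids {17, 32} → SUM(b.year)=4008
  2: ids {23, 30} → SUM(b.year)=4019
  3: ids {3, 7, 9, 36} → SUM(b.year)=7938
  4: ids {25} → SUM(b.year)=1989
  5: ids {10, 11, 35} → SUM(b.year)=5972

Kenya | 4008 ; India | 4019 ; Kenya | 7938 ; USA | 1989 ; Kenya | 5972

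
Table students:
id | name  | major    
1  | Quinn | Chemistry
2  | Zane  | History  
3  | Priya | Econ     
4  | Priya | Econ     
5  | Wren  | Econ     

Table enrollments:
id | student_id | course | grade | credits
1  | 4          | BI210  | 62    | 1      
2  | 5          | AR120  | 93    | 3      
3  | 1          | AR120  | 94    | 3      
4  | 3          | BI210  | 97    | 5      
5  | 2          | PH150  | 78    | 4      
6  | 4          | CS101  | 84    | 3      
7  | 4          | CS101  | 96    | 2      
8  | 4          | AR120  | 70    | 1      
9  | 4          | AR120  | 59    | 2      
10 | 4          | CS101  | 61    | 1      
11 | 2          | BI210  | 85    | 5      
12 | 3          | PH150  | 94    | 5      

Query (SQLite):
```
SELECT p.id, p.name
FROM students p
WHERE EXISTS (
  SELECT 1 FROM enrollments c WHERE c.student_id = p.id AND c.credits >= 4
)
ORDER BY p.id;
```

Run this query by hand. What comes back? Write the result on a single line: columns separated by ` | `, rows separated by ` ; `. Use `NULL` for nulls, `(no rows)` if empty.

2 | Zane ; 3 | Priya

For each students row, check whether any enrollments with matching student_id has credits >= 4.
Keep rows where that is true.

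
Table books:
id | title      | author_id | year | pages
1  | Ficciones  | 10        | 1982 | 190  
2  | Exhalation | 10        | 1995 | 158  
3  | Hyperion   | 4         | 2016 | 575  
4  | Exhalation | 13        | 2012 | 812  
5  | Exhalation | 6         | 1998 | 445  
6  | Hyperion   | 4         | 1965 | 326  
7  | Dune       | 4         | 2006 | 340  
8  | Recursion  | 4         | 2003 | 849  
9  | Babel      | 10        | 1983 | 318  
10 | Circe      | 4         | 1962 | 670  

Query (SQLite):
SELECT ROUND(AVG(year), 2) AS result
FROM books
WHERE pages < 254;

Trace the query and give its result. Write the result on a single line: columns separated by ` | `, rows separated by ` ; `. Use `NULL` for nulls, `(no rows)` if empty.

1988.5

Rows where pages < 254 → year values: [1982, 1995].
AVG = 3977 / 2 (rounded to 2 dp).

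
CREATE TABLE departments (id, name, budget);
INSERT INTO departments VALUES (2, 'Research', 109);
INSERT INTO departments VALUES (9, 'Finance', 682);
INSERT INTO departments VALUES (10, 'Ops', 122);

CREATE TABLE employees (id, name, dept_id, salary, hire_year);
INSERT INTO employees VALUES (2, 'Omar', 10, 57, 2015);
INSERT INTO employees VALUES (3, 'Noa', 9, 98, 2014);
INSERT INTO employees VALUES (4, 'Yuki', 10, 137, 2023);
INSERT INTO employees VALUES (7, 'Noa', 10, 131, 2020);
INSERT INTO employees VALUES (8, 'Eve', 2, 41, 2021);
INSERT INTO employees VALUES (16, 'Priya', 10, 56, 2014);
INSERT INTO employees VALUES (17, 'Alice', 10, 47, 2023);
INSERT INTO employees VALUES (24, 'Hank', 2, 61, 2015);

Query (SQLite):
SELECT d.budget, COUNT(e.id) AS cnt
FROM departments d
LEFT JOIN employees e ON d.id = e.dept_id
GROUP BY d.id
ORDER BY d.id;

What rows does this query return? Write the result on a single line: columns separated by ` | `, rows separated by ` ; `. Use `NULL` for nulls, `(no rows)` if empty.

109 | 2 ; 682 | 1 ; 122 | 5

LEFT JOIN keeps every departments row; unmatched ones get NULL for employees columns.
Group by departments.id and compute COUNT(e.id). COUNT(col) of an all-NULL group is 0.
  2: ids {8, 24} → COUNT(e.id)=2
  9: ids {3} → COUNT(e.id)=1
  10: ids {2, 4, 7, 16, 17} → COUNT(e.id)=5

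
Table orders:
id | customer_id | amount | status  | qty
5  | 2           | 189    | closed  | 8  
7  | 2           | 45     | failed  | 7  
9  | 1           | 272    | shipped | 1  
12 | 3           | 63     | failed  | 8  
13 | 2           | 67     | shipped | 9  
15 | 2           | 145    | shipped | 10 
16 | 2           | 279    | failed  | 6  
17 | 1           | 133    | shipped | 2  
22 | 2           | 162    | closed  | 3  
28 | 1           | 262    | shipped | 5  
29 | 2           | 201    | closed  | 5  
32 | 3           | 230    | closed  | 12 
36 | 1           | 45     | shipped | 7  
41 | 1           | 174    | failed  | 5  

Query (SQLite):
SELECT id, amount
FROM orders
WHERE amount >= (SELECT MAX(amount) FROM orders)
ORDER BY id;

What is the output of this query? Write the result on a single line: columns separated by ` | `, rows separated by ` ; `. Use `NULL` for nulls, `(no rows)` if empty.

16 | 279

Scalar subquery: MAX(amount) over all orders rows = 279.
Keep rows where amount >= that value.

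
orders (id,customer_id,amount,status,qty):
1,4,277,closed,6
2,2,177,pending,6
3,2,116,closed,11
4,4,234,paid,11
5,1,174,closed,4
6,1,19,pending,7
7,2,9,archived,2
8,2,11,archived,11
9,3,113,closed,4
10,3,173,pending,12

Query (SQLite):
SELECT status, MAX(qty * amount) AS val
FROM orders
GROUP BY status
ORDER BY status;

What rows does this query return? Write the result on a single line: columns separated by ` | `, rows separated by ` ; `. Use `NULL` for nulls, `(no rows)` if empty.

archived | 121 ; closed | 1662 ; paid | 2574 ; pending | 2076

For each row compute qty * amount.
Group by status; take MAX of the expression per group.
  archived: ids {7, 8} → MAX(qty * amount)=121
  closed: ids {1, 3, 5, 9} → MAX(qty * amount)=1662
  paid: ids {4} → MAX(qty * amount)=2574
  pending: ids {2, 6, 10} → MAX(qty * amount)=2076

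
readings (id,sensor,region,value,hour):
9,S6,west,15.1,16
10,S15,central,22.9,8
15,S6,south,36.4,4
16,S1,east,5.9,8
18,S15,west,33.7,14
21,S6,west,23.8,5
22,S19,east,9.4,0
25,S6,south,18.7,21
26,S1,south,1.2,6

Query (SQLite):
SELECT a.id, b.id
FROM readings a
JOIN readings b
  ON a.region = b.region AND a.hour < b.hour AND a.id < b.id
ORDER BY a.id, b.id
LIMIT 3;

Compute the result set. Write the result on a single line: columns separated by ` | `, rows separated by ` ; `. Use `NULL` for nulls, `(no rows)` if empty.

Pairs (a,b) with same region, a.hour < b.hour, a.id < b.id.
region groups: central:{10} east:{16,22} south:{15,25,26} west:{9,18,21}
Ordered by (a.id, b.id); first 3.

15 | 25 ; 15 | 26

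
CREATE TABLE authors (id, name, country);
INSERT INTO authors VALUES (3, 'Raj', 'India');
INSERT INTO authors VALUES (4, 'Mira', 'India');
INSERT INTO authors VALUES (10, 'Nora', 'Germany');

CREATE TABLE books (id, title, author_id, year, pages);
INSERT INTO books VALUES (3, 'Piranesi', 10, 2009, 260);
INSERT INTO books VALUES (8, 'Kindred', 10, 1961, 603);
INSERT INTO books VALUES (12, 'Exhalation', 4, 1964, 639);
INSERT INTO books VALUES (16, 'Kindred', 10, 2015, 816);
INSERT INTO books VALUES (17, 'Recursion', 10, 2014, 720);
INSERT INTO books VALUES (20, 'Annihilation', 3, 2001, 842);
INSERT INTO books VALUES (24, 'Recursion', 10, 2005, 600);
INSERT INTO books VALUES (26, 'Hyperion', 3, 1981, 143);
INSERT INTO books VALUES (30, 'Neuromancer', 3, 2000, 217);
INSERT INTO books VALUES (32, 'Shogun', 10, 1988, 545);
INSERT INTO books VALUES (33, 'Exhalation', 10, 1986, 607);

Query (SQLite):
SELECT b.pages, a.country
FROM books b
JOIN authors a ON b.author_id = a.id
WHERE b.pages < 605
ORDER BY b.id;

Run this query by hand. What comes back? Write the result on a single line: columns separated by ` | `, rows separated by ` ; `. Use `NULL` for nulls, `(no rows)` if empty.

260 | Germany ; 603 | Germany ; 600 | Germany ; 143 | India ; 217 | India ; 545 | Germany

Each books row matches the authors row where author_id = authors.id.
Then keep rows with b.pages < 605.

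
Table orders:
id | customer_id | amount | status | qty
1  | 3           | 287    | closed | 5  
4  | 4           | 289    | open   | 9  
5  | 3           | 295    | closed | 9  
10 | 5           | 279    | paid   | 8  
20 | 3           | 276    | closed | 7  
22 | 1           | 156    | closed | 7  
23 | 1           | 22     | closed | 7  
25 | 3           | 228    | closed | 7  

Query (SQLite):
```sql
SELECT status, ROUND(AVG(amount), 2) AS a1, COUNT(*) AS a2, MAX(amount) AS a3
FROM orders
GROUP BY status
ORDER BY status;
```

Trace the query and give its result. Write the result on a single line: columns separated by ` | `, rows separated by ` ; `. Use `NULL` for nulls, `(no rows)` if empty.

Group orders by status.
Per group compute: ROUND(AVG(amount), 2), COUNT(*), MAX(amount).
  closed: ids {1, 5, 20, 22, 23, 25} → ROUND(AVG(amount), 2)=210.67, COUNT(*)=6, MAX(amount)=295
  open: ids {4} → ROUND(AVG(amount), 2)=289, COUNT(*)=1, MAX(amount)=289
  paid: ids {10} → ROUND(AVG(amount), 2)=279, COUNT(*)=1, MAX(amount)=279

closed | 210.67 | 6 | 295 ; open | 289 | 1 | 289 ; paid | 279 | 1 | 279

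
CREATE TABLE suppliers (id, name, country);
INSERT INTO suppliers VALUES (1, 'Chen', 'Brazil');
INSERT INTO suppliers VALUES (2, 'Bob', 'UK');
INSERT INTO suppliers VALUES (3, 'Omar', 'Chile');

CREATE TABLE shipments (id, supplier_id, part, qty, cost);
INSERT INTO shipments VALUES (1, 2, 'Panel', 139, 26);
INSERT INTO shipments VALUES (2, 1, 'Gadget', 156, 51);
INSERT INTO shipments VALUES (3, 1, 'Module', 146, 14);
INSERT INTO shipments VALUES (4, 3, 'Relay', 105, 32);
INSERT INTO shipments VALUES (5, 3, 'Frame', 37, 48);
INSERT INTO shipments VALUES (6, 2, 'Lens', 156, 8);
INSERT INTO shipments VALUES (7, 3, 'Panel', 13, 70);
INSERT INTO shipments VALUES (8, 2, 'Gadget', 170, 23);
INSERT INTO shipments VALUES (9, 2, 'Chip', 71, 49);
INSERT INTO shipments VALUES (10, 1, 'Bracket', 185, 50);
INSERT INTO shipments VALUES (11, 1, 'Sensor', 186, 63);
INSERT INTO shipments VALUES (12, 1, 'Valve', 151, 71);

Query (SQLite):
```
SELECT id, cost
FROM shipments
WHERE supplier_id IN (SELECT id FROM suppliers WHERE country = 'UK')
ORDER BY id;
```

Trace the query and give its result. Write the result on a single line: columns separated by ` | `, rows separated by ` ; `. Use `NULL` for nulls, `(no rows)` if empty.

1 | 26 ; 6 | 8 ; 8 | 23 ; 9 | 49

Inner query: suppliers.id where country = 'UK'.
Outer: keep shipments rows whose supplier_id is in that set.
Inner query → {2}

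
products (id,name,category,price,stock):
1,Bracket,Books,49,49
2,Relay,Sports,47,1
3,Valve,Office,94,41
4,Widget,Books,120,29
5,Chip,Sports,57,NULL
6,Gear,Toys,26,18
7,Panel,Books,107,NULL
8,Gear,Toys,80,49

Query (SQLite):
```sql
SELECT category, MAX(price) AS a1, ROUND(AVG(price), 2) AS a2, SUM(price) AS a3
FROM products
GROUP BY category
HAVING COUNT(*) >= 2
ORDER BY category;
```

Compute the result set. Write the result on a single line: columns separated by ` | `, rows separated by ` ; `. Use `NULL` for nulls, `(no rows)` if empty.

Group products by category.
Per group compute: MAX(price), ROUND(AVG(price), 2), SUM(price).
HAVING: drop groups with fewer than 2 rows.
  Books: ids {1, 4, 7} → MAX(price)=120, ROUND(AVG(price), 2)=92, SUM(price)=276
  Office: ids {3} → MAX(price)=94, ROUND(AVG(price), 2)=94, SUM(price)=94
  Sports: ids {2, 5} → MAX(price)=57, ROUND(AVG(price), 2)=52, SUM(price)=104
  Toys: ids {6, 8} → MAX(price)=80, ROUND(AVG(price), 2)=53, SUM(price)=106

Books | 120 | 92 | 276 ; Sports | 57 | 52 | 104 ; Toys | 80 | 53 | 106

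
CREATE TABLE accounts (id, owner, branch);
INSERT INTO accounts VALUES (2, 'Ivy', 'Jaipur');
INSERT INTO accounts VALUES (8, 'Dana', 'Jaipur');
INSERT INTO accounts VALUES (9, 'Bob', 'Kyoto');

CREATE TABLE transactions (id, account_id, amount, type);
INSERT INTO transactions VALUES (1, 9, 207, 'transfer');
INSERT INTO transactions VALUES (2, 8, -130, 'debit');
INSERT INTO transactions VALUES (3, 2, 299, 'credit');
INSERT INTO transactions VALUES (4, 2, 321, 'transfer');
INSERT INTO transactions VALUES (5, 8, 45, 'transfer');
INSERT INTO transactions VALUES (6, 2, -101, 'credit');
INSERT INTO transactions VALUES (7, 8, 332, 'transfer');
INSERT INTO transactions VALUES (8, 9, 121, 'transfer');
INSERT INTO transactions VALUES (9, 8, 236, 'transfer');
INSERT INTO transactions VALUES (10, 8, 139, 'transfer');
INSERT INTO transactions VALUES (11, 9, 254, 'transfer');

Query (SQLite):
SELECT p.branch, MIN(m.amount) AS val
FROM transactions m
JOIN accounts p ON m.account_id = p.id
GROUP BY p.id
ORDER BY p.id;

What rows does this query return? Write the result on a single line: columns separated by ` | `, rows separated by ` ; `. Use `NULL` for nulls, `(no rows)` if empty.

Jaipur | -101 ; Jaipur | -130 ; Kyoto | 121

Join each transactions row to its accounts via account_id.
Group joined rows by accounts.id; compute MIN(m.amount) per group.
  2: ids {3, 4, 6} → MIN(m.amount)=-101
  8: ids {2, 5, 7, 9, 10} → MIN(m.amount)=-130
  9: ids {1, 8, 11} → MIN(m.amount)=121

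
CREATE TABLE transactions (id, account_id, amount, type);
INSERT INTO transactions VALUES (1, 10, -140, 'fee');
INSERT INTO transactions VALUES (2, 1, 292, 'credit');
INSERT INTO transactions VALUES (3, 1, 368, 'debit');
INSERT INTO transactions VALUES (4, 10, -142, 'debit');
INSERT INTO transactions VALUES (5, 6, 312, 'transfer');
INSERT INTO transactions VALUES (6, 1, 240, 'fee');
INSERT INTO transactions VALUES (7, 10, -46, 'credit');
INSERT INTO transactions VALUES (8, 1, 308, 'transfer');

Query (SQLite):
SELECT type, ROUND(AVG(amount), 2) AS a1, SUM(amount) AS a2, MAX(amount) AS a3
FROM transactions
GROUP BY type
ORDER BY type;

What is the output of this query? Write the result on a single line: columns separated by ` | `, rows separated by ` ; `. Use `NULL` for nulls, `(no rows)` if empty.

credit | 123 | 246 | 292 ; debit | 113 | 226 | 368 ; fee | 50 | 100 | 240 ; transfer | 310 | 620 | 312

Group transactions by type.
Per group compute: ROUND(AVG(amount), 2), SUM(amount), MAX(amount).
  credit: ids {2, 7} → ROUND(AVG(amount), 2)=123, SUM(amount)=246, MAX(amount)=292
  debit: ids {3, 4} → ROUND(AVG(amount), 2)=113, SUM(amount)=226, MAX(amount)=368
  fee: ids {1, 6} → ROUND(AVG(amount), 2)=50, SUM(amount)=100, MAX(amount)=240
  transfer: ids {5, 8} → ROUND(AVG(amount), 2)=310, SUM(amount)=620, MAX(amount)=312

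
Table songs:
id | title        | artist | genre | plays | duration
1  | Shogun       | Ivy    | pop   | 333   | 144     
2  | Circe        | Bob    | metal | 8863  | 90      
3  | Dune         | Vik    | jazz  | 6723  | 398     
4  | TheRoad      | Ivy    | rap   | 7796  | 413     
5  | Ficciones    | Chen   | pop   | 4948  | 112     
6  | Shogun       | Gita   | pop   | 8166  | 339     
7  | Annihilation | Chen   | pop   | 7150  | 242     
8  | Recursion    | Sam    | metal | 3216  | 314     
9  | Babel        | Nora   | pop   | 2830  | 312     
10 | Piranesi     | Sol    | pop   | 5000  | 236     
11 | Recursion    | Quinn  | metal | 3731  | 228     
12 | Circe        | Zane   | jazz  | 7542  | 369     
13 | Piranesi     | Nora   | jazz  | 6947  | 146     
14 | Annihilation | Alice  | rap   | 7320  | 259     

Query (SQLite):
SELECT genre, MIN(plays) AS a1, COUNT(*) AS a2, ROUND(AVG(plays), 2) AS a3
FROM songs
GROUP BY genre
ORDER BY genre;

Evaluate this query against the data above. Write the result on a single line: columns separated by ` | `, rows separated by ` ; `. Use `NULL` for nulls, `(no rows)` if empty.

jazz | 6723 | 3 | 7070.67 ; metal | 3216 | 3 | 5270 ; pop | 333 | 6 | 4737.83 ; rap | 7320 | 2 | 7558

Group songs by genre.
Per group compute: MIN(plays), COUNT(*), ROUND(AVG(plays), 2).
  jazz: ids {3, 12, 13} → MIN(plays)=6723, COUNT(*)=3, ROUND(AVG(plays), 2)=7070.67
  metal: ids {2, 8, 11} → MIN(plays)=3216, COUNT(*)=3, ROUND(AVG(plays), 2)=5270
  pop: ids {1, 5, 6, 7, 9, 10} → MIN(plays)=333, COUNT(*)=6, ROUND(AVG(plays), 2)=4737.83
  rap: ids {4, 14} → MIN(plays)=7320, COUNT(*)=2, ROUND(AVG(plays), 2)=7558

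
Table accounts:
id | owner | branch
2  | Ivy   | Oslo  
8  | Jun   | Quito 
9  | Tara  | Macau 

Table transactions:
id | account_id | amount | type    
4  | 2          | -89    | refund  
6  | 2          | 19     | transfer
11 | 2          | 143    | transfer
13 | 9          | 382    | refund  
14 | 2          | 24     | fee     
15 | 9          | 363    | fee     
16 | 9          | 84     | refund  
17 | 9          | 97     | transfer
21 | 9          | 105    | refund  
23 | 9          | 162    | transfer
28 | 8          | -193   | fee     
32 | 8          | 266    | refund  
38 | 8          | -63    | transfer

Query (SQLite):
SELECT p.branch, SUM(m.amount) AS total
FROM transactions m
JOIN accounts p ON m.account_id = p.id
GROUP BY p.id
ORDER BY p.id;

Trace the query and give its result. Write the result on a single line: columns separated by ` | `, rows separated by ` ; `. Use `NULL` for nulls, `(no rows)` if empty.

Join each transactions row to its accounts via account_id.
Group joined rows by accounts.id; compute SUM(m.amount) per group.
  2: ids {4, 6, 11, 14} → SUM(m.amount)=97
  8: ids {28, 32, 38} → SUM(m.amount)=10
  9: ids {13, 15, 16, 17, 21, 23} → SUM(m.amount)=1193

Oslo | 97 ; Quito | 10 ; Macau | 1193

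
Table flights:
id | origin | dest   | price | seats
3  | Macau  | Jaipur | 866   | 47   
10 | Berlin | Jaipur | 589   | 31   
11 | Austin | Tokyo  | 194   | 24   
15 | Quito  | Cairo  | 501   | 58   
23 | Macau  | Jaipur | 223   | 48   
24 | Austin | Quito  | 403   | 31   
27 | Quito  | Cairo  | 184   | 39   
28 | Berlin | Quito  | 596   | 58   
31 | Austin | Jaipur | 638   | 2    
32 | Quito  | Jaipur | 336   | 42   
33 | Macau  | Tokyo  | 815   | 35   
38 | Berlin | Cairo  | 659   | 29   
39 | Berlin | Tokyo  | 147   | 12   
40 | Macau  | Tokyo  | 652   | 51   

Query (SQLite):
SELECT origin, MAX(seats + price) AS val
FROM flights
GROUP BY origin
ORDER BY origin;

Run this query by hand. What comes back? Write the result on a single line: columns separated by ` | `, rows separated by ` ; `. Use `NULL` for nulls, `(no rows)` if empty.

For each row compute seats + price.
Group by origin; take MAX of the expression per group.
  Austin: ids {11, 24, 31} → MAX(seats + price)=640
  Berlin: ids {10, 28, 38, 39} → MAX(seats + price)=688
  Macau: ids {3, 23, 33, 40} → MAX(seats + price)=913
  Quito: ids {15, 27, 32} → MAX(seats + price)=559

Austin | 640 ; Berlin | 688 ; Macau | 913 ; Quito | 559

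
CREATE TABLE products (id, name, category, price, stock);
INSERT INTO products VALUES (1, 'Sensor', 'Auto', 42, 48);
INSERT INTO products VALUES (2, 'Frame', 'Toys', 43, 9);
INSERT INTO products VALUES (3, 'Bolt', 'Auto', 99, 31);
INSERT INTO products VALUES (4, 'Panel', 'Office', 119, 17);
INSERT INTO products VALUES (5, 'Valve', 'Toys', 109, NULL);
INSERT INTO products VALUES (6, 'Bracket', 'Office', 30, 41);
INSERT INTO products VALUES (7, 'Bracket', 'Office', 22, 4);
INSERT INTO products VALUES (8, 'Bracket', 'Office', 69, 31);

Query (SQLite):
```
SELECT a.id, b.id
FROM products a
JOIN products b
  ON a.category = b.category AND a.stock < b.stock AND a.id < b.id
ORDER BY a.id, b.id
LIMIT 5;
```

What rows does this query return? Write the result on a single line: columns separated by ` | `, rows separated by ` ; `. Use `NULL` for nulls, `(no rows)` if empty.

4 | 6 ; 4 | 8 ; 7 | 8

Pairs (a,b) with same category, a.stock < b.stock, a.id < b.id.
category groups: Auto:{1,3} Office:{4,6,7,8} Toys:{2,5}
Ordered by (a.id, b.id); first 5.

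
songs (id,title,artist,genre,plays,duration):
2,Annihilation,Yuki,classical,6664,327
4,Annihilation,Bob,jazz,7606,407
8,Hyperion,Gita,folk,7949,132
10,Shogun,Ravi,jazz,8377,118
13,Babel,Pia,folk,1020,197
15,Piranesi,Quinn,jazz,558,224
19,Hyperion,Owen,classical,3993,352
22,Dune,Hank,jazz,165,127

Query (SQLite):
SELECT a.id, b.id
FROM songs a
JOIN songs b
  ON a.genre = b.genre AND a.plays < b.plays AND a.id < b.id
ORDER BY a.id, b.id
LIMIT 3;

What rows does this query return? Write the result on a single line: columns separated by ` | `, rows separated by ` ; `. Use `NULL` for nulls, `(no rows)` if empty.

4 | 10

Pairs (a,b) with same genre, a.plays < b.plays, a.id < b.id.
genre groups: classical:{2,19} folk:{8,13} jazz:{4,10,15,22}
Ordered by (a.id, b.id); first 3.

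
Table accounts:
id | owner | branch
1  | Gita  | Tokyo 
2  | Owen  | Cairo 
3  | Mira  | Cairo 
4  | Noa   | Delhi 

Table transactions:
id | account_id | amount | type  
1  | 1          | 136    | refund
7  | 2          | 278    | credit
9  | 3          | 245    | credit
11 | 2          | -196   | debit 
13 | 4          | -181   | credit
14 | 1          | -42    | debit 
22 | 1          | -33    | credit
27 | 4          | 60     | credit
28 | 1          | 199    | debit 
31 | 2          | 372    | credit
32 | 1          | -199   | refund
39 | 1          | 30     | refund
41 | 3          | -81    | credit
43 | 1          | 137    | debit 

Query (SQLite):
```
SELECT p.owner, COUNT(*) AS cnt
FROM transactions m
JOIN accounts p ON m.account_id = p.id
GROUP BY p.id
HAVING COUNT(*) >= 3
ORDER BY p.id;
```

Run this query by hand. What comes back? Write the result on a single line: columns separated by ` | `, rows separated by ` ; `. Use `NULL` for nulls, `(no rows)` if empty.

Join each transactions row to its accounts via account_id.
Group joined rows by accounts.id; compute COUNT(*) per group.
HAVING: keep groups with count ≥ 3.
  1: ids {1, 14, 22, 28, 32, 39, 43} → COUNT(*)=7
  2: ids {7, 11, 31} → COUNT(*)=3
  3: ids {9, 41} → COUNT(*)=2
  4: ids {13, 27} → COUNT(*)=2

Gita | 7 ; Owen | 3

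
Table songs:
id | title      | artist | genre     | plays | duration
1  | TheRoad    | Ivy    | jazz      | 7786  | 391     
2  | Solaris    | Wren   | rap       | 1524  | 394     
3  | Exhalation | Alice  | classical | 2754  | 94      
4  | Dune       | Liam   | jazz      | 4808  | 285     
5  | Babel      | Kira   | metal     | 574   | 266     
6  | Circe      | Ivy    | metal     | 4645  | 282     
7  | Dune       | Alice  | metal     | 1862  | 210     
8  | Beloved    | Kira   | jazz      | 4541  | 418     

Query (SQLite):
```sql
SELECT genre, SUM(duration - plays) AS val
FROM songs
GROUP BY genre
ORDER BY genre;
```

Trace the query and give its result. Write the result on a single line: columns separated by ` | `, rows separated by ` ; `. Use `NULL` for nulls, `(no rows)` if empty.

For each row compute duration - plays.
Group by genre; take SUM of the expression per group.
  classical: ids {3} → SUM(duration - plays)=-2660
  jazz: ids {1, 4, 8} → SUM(duration - plays)=-16041
  metal: ids {5, 6, 7} → SUM(duration - plays)=-6323
  rap: ids {2} → SUM(duration - plays)=-1130

classical | -2660 ; jazz | -16041 ; metal | -6323 ; rap | -1130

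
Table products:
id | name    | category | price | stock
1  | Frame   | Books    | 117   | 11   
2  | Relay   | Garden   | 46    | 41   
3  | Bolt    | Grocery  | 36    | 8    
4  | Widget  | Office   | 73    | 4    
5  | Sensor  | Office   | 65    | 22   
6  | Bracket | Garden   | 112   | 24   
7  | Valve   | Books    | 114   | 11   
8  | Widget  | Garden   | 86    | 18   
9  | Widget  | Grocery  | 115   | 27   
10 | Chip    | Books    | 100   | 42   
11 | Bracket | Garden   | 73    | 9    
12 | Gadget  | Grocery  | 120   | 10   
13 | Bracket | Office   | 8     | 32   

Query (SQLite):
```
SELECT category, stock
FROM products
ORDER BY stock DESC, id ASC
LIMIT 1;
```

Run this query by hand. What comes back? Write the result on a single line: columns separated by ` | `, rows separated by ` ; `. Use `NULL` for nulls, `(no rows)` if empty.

Books | 42

Sort by stock desc, tiebreak id asc: (42, id=10), (41, id=2), (32, id=13), (27, id=9) …. Take first 1.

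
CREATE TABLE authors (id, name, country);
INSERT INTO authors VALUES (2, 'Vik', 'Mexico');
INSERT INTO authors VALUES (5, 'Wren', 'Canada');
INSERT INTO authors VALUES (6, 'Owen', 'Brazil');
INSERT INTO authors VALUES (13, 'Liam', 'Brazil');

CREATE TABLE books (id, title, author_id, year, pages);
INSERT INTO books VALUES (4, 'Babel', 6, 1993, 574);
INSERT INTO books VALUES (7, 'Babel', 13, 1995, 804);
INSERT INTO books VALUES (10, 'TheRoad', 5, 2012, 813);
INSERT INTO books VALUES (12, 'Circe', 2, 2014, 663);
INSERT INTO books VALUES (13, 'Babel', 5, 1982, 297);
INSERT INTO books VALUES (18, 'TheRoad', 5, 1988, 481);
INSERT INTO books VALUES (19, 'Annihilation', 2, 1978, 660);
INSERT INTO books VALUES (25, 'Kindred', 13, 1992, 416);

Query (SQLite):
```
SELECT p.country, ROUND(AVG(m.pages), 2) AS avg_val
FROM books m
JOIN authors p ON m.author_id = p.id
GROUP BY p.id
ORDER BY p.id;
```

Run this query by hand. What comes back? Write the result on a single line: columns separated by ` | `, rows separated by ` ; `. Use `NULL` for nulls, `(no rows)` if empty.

Join each books row to its authors via author_id.
Group joined rows by authors.id; compute ROUND(AVG(m.pages), 2) per group.
  2: ids {12, 19} → ROUND(AVG(m.pages), 2)=661.5
  5: ids {10, 13, 18} → ROUND(AVG(m.pages), 2)=530.33
  6: ids {4} → ROUND(AVG(m.pages), 2)=574
  13: ids {7, 25} → ROUND(AVG(m.pages), 2)=610

Mexico | 661.5 ; Canada | 530.33 ; Brazil | 574 ; Brazil | 610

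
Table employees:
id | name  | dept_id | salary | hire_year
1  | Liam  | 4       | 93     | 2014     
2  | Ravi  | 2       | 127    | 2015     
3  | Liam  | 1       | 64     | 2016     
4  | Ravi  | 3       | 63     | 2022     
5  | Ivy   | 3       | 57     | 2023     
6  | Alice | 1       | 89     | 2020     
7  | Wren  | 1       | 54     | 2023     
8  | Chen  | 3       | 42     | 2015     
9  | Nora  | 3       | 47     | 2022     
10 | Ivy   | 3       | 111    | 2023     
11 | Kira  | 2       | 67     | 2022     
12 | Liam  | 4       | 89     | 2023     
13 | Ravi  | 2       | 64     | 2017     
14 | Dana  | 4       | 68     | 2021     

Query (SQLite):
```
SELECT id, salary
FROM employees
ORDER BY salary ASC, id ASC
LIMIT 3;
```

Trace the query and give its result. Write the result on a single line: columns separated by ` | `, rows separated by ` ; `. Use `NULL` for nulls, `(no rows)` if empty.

8 | 42 ; 9 | 47 ; 7 | 54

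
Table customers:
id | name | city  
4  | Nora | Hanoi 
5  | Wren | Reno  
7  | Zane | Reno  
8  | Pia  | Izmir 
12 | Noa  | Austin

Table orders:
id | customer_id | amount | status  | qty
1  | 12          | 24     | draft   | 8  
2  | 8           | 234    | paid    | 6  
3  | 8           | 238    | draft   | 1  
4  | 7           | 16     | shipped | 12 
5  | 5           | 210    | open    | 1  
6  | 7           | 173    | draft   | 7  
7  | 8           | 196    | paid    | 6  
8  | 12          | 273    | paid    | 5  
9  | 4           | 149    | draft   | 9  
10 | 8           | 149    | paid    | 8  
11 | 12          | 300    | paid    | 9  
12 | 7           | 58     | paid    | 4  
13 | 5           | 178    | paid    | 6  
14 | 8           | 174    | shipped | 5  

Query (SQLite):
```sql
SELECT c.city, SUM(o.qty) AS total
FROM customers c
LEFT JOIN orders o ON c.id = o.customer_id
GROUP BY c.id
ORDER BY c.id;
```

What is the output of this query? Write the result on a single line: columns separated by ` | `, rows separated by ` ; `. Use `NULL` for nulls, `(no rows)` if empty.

LEFT JOIN keeps every customers row; unmatched ones get NULL for orders columns.
Group by customers.id and compute SUM(o.qty). SUM over an all-NULL group is NULL.
  4: ids {9} → SUM(o.qty)=9
  5: ids {5, 13} → SUM(o.qty)=7
  7: ids {4, 6, 12} → SUM(o.qty)=23
  8: ids {2, 3, 7, 10, 14} → SUM(o.qty)=26
  12: ids {1, 8, 11} → SUM(o.qty)=22

Hanoi | 9 ; Reno | 7 ; Reno | 23 ; Izmir | 26 ; Austin | 22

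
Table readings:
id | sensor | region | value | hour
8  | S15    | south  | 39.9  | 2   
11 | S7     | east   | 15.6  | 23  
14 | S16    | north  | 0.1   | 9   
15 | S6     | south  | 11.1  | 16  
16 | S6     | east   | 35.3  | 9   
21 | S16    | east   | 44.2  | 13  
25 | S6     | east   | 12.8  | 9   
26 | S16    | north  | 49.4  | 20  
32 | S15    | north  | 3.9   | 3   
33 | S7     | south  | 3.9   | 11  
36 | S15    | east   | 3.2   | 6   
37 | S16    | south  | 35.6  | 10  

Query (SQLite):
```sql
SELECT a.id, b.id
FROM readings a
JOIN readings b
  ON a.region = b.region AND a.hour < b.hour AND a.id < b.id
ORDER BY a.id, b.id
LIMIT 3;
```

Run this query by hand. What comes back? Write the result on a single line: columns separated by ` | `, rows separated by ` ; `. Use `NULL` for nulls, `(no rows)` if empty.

Pairs (a,b) with same region, a.hour < b.hour, a.id < b.id.
region groups: east:{11,16,21,25,36} north:{14,26,32} south:{8,15,33,37}
Ordered by (a.id, b.id); first 3.

8 | 15 ; 8 | 33 ; 8 | 37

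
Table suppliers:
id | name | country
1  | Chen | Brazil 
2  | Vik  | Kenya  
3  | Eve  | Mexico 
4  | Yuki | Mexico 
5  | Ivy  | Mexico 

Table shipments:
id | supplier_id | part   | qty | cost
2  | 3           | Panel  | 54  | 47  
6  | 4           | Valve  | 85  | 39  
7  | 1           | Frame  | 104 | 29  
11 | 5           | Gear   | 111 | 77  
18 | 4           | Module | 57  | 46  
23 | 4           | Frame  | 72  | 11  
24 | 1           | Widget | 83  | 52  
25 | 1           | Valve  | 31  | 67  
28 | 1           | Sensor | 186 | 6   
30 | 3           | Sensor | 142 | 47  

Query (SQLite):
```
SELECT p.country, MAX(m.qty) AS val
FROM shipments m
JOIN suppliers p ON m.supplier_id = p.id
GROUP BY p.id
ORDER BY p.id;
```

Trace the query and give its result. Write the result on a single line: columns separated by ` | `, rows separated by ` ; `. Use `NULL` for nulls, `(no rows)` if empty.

Join each shipments row to its suppliers via supplier_id.
Group joined rows by suppliers.id; compute MAX(m.qty) per group.
  1: ids {7, 24, 25, 28} → MAX(m.qty)=186
  3: ids {2, 30} → MAX(m.qty)=142
  4: ids {6, 18, 23} → MAX(m.qty)=85
  5: ids {11} → MAX(m.qty)=111

Brazil | 186 ; Mexico | 142 ; Mexico | 85 ; Mexico | 111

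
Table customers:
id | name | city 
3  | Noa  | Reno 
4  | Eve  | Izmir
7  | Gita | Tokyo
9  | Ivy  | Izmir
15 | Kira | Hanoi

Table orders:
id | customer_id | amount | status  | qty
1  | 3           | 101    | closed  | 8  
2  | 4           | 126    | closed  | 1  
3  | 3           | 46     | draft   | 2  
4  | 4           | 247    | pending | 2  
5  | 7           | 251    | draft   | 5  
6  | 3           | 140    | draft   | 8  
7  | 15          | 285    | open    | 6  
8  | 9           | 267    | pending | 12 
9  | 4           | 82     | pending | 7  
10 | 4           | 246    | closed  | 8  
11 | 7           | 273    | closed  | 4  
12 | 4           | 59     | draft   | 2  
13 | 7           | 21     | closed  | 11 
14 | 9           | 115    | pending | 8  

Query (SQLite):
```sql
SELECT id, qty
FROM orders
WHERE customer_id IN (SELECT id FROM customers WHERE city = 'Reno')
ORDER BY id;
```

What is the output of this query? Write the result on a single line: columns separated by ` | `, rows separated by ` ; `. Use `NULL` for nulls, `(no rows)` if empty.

Inner query: customers.id where city = 'Reno'.
Outer: keep orders rows whose customer_id is in that set.
Inner query → {3}

1 | 8 ; 3 | 2 ; 6 | 8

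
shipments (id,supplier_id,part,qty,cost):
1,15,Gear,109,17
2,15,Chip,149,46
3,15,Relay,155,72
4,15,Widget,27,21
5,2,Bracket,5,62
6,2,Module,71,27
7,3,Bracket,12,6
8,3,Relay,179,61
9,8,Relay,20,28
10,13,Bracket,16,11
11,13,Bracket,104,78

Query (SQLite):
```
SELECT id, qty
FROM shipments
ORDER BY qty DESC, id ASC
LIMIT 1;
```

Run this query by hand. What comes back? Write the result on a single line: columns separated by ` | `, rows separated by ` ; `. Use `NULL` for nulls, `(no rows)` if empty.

8 | 179

Sort by qty desc, tiebreak id asc: (179, id=8), (155, id=3), (149, id=2), (109, id=1) …. Take first 1.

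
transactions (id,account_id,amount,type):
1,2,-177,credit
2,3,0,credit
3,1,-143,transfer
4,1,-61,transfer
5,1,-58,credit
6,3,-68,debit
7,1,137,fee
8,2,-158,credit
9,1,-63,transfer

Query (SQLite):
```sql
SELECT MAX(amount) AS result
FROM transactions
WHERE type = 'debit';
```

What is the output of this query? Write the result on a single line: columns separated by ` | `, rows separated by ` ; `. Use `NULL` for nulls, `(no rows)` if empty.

Rows where type='debit' → amount values: [-68].
MAX of non-NULL values = -68.

-68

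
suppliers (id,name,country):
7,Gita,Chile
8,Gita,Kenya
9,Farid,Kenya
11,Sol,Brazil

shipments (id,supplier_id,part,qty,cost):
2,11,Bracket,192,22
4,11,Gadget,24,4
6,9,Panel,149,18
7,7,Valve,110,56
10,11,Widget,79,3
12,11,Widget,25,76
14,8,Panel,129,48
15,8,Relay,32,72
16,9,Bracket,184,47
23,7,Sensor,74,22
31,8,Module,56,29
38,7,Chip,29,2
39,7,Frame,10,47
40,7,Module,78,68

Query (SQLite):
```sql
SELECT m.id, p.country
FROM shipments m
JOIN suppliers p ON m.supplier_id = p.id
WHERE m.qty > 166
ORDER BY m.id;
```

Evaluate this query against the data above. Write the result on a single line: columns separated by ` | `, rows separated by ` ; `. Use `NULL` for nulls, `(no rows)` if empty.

Each shipments row matches the suppliers row where supplier_id = suppliers.id.
Then keep rows with m.qty > 166.

2 | Brazil ; 16 | Kenya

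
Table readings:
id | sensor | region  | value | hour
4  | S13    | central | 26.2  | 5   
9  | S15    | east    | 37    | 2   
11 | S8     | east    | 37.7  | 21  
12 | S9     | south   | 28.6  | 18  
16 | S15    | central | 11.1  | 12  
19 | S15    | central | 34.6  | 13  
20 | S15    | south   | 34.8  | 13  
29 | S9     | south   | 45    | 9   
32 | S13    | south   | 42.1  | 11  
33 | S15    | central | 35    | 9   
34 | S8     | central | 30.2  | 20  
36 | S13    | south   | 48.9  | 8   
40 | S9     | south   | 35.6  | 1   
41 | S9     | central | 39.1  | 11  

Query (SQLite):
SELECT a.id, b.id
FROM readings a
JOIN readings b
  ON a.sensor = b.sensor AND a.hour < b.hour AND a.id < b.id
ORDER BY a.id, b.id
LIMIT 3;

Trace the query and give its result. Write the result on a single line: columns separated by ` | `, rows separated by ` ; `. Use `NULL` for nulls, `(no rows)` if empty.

4 | 32 ; 4 | 36 ; 9 | 16

Pairs (a,b) with same sensor, a.hour < b.hour, a.id < b.id.
sensor groups: S13:{4,32,36} S15:{9,16,19,20,33} S8:{11,34} S9:{12,29,40,41}
Ordered by (a.id, b.id); first 3.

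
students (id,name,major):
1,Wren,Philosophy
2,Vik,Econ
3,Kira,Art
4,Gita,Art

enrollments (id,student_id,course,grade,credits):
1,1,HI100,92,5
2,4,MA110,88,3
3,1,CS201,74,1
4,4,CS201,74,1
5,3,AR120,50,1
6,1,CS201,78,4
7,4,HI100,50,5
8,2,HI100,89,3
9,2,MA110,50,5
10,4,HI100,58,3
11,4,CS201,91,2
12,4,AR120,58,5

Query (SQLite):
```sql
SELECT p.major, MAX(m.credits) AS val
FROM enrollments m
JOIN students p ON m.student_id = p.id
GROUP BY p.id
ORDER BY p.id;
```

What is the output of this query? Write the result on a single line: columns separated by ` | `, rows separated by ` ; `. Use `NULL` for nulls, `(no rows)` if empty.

Join each enrollments row to its students via student_id.
Group joined rows by students.id; compute MAX(m.credits) per group.
  1: ids {1, 3, 6} → MAX(m.credits)=5
  2: ids {8, 9} → MAX(m.credits)=5
  3: ids {5} → MAX(m.credits)=1
  4: ids {2, 4, 7, 10, 11, 12} → MAX(m.credits)=5

Philosophy | 5 ; Econ | 5 ; Art | 1 ; Art | 5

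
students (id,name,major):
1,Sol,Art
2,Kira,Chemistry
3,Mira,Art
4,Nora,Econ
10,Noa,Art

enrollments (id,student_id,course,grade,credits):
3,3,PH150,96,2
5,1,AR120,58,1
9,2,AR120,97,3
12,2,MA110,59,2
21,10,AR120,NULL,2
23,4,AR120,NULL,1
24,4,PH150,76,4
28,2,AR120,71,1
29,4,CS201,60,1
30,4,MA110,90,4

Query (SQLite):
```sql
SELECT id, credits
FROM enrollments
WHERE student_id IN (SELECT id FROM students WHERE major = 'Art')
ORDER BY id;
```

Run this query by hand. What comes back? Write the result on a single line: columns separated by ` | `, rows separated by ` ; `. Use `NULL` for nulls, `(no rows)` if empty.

Inner query: students.id where major = 'Art'.
Outer: keep enrollments rows whose student_id is in that set.
Inner query → {1, 3, 10}

3 | 2 ; 5 | 1 ; 21 | 2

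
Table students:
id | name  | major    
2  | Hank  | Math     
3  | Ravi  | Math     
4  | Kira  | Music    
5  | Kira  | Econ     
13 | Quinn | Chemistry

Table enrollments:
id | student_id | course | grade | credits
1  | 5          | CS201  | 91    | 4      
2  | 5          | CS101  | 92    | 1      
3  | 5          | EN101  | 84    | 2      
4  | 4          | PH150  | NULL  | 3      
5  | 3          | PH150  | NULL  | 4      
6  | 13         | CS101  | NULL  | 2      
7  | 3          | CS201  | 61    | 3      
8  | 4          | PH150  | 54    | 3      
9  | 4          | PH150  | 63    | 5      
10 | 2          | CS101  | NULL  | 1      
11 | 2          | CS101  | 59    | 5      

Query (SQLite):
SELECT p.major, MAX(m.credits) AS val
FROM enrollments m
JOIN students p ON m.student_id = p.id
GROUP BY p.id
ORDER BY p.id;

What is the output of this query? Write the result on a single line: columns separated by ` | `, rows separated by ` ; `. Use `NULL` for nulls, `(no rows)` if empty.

Math | 5 ; Math | 4 ; Music | 5 ; Econ | 4 ; Chemistry | 2

Join each enrollments row to its students via student_id.
Group joined rows by students.id; compute MAX(m.credits) per group.
  2: ids {10, 11} → MAX(m.credits)=5
  3: ids {5, 7} → MAX(m.credits)=4
  4: ids {4, 8, 9} → MAX(m.credits)=5
  5: ids {1, 2, 3} → MAX(m.credits)=4
  13: ids {6} → MAX(m.credits)=2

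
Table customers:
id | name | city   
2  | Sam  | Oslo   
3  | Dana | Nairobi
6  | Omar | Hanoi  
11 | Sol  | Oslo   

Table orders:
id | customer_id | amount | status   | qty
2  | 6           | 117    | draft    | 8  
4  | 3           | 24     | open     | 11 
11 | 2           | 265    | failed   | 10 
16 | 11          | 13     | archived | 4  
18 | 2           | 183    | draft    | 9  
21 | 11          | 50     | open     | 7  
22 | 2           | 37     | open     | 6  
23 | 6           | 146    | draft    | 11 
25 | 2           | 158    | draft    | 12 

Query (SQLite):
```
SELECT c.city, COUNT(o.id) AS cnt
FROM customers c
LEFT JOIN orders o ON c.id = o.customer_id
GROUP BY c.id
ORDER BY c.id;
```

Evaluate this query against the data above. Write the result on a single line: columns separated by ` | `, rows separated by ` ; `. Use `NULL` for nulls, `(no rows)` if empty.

Oslo | 4 ; Nairobi | 1 ; Hanoi | 2 ; Oslo | 2

LEFT JOIN keeps every customers row; unmatched ones get NULL for orders columns.
Group by customers.id and compute COUNT(o.id). COUNT(col) of an all-NULL group is 0.
  2: ids {11, 18, 22, 25} → COUNT(o.id)=4
  3: ids {4} → COUNT(o.id)=1
  6: ids {2, 23} → COUNT(o.id)=2
  11: ids {16, 21} → COUNT(o.id)=2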